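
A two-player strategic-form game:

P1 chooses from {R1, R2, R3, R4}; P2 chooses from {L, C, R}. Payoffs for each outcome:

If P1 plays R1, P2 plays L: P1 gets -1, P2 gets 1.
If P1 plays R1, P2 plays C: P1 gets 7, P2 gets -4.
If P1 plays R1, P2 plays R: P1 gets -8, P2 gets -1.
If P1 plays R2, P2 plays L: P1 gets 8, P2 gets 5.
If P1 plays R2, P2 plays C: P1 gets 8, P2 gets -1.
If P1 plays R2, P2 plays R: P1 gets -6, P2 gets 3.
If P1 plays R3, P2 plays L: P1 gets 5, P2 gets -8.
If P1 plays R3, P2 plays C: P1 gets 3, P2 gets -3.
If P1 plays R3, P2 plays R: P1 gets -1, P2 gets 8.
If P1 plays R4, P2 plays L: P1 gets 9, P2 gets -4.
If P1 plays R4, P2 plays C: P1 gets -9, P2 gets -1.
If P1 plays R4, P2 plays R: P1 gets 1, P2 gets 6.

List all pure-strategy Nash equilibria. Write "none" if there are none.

Mark each player's best response to every combination of opponents' strategies; a profile where every player is best-responding is a pure Nash equilibrium.
P1 against L: payoffs -1, 8, 5, 9 → best response R4.
P1 against C: payoffs 7, 8, 3, -9 → best response R2.
P1 against R: payoffs -8, -6, -1, 1 → best response R4.
P2 against R1: payoffs 1, -4, -1 → best response L.
P2 against R2: payoffs 5, -1, 3 → best response L.
P2 against R3: payoffs -8, -3, 8 → best response R.
P2 against R4: payoffs -4, -1, 6 → best response R.
Mutual best responses: (R4, R).

The unique pure-strategy Nash equilibrium is (R4, R).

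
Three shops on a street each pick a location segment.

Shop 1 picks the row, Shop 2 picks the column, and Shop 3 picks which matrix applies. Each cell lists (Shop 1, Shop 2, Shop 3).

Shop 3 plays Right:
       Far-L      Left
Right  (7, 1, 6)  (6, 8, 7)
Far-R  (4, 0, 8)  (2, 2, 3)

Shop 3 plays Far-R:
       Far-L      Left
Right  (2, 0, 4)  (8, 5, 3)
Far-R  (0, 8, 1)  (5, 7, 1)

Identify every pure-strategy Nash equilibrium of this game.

The unique pure-strategy Nash equilibrium is (Right, Left, Right).

(Right, Far-L, Right): Shop 2 can switch to Left (1 → 8). Not NE.
(Right, Far-L, Far-R): Shop 2 can switch to Left (0 → 5). Not NE.
(Right, Left, Right): Shop 1 gets 6, best alternative 2; Shop 2 gets 8, best alternative 1; Shop 3 gets 7, best alternative 3. No profitable deviation — NE.
(Right, Left, Far-R): Shop 3 can switch to Right (3 → 7). Not NE.
(Far-R, Far-L, Right): Shop 1 can switch to Right (4 → 7). Not NE.
(Far-R, Far-L, Far-R): Shop 1 can switch to Right (0 → 2). Not NE.
(Far-R, Left, Right): Shop 1 can switch to Right (2 → 6). Not NE.
(Far-R, Left, Far-R): Shop 1 can switch to Right (5 → 8). Not NE.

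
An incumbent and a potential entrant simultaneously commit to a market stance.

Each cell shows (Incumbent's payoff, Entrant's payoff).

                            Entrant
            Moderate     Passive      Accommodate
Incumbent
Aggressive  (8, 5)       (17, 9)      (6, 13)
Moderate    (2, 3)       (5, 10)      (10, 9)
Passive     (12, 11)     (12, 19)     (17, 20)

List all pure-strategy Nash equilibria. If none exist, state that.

(Passive, Accommodate)

Incumbent against Moderate: payoffs 8, 2, 12 → best response Passive.
Incumbent against Passive: payoffs 17, 5, 12 → best response Aggressive.
Incumbent against Accommodate: payoffs 6, 10, 17 → best response Passive.
Entrant against Aggressive: payoffs 5, 9, 13 → best response Accommodate.
Entrant against Moderate: payoffs 3, 10, 9 → best response Passive.
Entrant against Passive: payoffs 11, 19, 20 → best response Accommodate.
Mutual best responses: (Passive, Accommodate).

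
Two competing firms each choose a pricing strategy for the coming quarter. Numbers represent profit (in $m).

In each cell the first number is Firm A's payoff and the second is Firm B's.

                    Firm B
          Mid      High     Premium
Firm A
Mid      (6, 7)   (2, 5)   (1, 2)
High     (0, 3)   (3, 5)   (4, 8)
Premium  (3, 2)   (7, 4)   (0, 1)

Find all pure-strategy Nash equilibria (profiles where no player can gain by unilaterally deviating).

(Mid, Mid) and (High, Premium) and (Premium, High)

(Mid, Mid): Firm A gets 6, best alternative 3; Firm B gets 7, best alternative 5. No profitable deviation — NE.
(Mid, High): Firm A can switch to High (2 → 3). Not NE.
(Mid, Premium): Firm A can switch to High (1 → 4). Not NE.
(High, Mid): Firm A can switch to Mid (0 → 6). Not NE.
(High, High): Firm A can switch to Premium (3 → 7). Not NE.
(High, Premium): Firm A gets 4, best alternative 1; Firm B gets 8, best alternative 5. No profitable deviation — NE.
(Premium, Mid): Firm A can switch to Mid (3 → 6). Not NE.
(Premium, High): Firm A gets 7, best alternative 3; Firm B gets 4, best alternative 2. No profitable deviation — NE.
(Premium, Premium): Firm A can switch to Mid (0 → 1). Not NE.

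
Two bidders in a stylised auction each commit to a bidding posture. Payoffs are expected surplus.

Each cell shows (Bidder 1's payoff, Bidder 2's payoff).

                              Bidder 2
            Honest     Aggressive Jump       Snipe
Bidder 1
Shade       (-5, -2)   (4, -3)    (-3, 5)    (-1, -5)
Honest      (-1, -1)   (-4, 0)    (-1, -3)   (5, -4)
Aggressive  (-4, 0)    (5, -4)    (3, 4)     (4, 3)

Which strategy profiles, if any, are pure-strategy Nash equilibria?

Bidder 1 against Honest: payoffs -5, -1, -4 → best response Honest.
Bidder 1 against Aggressive: payoffs 4, -4, 5 → best response Aggressive.
Bidder 1 against Jump: payoffs -3, -1, 3 → best response Aggressive.
Bidder 1 against Snipe: payoffs -1, 5, 4 → best response Honest.
Bidder 2 against Shade: payoffs -2, -3, 5, -5 → best response Jump.
Bidder 2 against Honest: payoffs -1, 0, -3, -4 → best response Aggressive.
Bidder 2 against Aggressive: payoffs 0, -4, 4, 3 → best response Jump.
Mutual best responses: (Aggressive, Jump).

Pure NE: (Aggressive, Jump)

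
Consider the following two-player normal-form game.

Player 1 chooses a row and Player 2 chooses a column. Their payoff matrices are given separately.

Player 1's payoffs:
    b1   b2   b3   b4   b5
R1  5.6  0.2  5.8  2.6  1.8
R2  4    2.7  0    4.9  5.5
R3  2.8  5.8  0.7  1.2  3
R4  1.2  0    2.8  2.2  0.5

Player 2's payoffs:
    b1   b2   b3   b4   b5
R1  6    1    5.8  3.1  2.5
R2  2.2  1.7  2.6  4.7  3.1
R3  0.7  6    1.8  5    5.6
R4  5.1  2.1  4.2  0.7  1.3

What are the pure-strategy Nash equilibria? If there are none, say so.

(R1, b1): Player 1 gets 5.6, best alternative 4; Player 2 gets 6, best alternative 5.8. No profitable deviation — NE.
(R1, b2): Player 1 can switch to R2 (0.2 → 2.7). Not NE.
(R1, b3): Player 2 can switch to b1 (5.8 → 6). Not NE.
(R1, b4): Player 1 can switch to R2 (2.6 → 4.9). Not NE.
(R1, b5): Player 1 can switch to R2 (1.8 → 5.5). Not NE.
(R2, b1): Player 1 can switch to R1 (4 → 5.6). Not NE.
(R2, b2): Player 1 can switch to R3 (2.7 → 5.8). Not NE.
(R2, b3): Player 1 can switch to R1 (0 → 5.8). Not NE.
(R2, b4): Player 1 gets 4.9, best alternative 2.6; Player 2 gets 4.7, best alternative 3.1. No profitable deviation — NE.
(R2, b5): Player 2 can switch to b4 (3.1 → 4.7). Not NE.
(R3, b1): Player 1 can switch to R1 (2.8 → 5.6). Not NE.
(R3, b2): Player 1 gets 5.8, best alternative 2.7; Player 2 gets 6, best alternative 5.6. No profitable deviation — NE.
(R3, b3): Player 1 can switch to R1 (0.7 → 5.8). Not NE.
(The remaining 7 profiles each have a profitable deviation by the same check.)

(R1, b1), (R2, b4), (R3, b2)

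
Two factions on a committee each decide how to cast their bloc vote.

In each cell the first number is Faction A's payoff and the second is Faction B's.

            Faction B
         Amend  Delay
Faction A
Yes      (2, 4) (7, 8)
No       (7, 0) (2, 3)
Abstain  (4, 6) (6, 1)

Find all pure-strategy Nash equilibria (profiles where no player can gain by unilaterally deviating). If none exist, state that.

Pure NE: (Yes, Delay)

For each strategy profile, look for a profitable unilateral deviation.
(Yes, Amend): Faction A can switch to No (2 → 7). Not NE.
(Yes, Delay): Faction A gets 7, best alternative 6; Faction B gets 8, best alternative 4. No profitable deviation — NE.
(No, Amend): Faction B can switch to Delay (0 → 3). Not NE.
(No, Delay): Faction A can switch to Yes (2 → 7). Not NE.
(Abstain, Amend): Faction A can switch to No (4 → 7). Not NE.
(Abstain, Delay): Faction A can switch to Yes (6 → 7). Not NE.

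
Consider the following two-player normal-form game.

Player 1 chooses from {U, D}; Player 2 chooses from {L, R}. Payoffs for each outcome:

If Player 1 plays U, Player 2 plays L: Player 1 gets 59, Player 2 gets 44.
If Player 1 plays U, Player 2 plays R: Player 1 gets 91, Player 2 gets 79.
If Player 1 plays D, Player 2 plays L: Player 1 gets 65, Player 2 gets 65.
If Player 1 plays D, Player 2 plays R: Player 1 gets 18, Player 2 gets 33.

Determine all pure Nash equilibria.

Mark each player's best response to every combination of opponents' strategies; a profile where every player is best-responding is a pure Nash equilibrium.
Player 1 against L: payoffs 59, 65 → best response D.
Player 1 against R: payoffs 91, 18 → best response U.
Player 2 against U: payoffs 44, 79 → best response R.
Player 2 against D: payoffs 65, 33 → best response L.
Mutual best responses: (U, R); (D, L).

The pure Nash equilibria are (U, R); (D, L).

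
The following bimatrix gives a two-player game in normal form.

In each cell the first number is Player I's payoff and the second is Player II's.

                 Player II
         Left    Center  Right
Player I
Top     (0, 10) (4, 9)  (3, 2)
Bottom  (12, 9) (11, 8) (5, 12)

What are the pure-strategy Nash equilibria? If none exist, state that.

The unique pure-strategy Nash equilibrium is (Bottom, Right).

Player I against Left: payoffs 0, 12 → best response Bottom.
Player I against Center: payoffs 4, 11 → best response Bottom.
Player I against Right: payoffs 3, 5 → best response Bottom.
Player II against Top: payoffs 10, 9, 2 → best response Left.
Player II against Bottom: payoffs 9, 8, 12 → best response Right.
Mutual best responses: (Bottom, Right).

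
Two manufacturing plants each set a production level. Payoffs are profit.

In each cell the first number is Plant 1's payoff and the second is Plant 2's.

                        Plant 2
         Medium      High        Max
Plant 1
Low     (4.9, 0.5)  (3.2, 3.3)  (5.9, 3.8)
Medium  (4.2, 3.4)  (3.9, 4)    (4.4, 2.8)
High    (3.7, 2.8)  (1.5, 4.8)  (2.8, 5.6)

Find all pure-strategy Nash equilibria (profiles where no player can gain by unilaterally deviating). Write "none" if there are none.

The pure Nash equilibria are (Low, Max) and (Medium, High).

For each player, find the best response to each opponent profile; mutual best responses are the pure NE.
Plant 1 against Medium: payoffs 4.9, 4.2, 3.7 → best response Low.
Plant 1 against High: payoffs 3.2, 3.9, 1.5 → best response Medium.
Plant 1 against Max: payoffs 5.9, 4.4, 2.8 → best response Low.
Plant 2 against Low: payoffs 0.5, 3.3, 3.8 → best response Max.
Plant 2 against Medium: payoffs 3.4, 4, 2.8 → best response High.
Plant 2 against High: payoffs 2.8, 4.8, 5.6 → best response Max.
Mutual best responses: (Low, Max); (Medium, High).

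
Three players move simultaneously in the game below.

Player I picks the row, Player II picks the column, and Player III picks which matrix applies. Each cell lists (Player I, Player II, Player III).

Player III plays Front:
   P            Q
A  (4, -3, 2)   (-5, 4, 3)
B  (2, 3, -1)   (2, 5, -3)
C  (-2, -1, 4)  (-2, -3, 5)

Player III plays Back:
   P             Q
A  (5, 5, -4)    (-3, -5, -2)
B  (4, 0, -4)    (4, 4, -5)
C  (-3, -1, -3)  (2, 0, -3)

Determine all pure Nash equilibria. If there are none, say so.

Pure NE: (B, Q, Front)

Player I against (P, Front): payoffs 4, 2, -2 → best response A.
Player I against (P, Back): payoffs 5, 4, -3 → best response A.
Player I against (Q, Front): payoffs -5, 2, -2 → best response B.
Player I against (Q, Back): payoffs -3, 4, 2 → best response B.
Player II against (A, Front): payoffs -3, 4 → best response Q.
Player II against (A, Back): payoffs 5, -5 → best response P.
Player II against (B, Front): payoffs 3, 5 → best response Q.
Player II against (B, Back): payoffs 0, 4 → best response Q.
Player II against (C, Front): payoffs -1, -3 → best response P.
Player II against (C, Back): payoffs -1, 0 → best response Q.
Player III against (A, P): payoffs 2, -4 → best response Front.
Player III against (A, Q): payoffs 3, -2 → best response Front.
Player III against (B, P): payoffs -1, -4 → best response Front.
Player III against (B, Q): payoffs -3, -5 → best response Front.
Player III against (C, P): payoffs 4, -3 → best response Front.
Player III against (C, Q): payoffs 5, -3 → best response Front.
Mutual best responses: (B, Q, Front).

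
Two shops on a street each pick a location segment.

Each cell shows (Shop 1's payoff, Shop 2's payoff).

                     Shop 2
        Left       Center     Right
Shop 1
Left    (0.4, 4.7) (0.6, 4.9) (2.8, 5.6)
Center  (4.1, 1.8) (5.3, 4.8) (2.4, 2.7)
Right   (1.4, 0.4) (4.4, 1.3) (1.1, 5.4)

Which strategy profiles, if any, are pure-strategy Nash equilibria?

The pure Nash equilibria are (Left, Right), (Center, Center).

Shop 1 against Left: payoffs 0.4, 4.1, 1.4 → best response Center.
Shop 1 against Center: payoffs 0.6, 5.3, 4.4 → best response Center.
Shop 1 against Right: payoffs 2.8, 2.4, 1.1 → best response Left.
Shop 2 against Left: payoffs 4.7, 4.9, 5.6 → best response Right.
Shop 2 against Center: payoffs 1.8, 4.8, 2.7 → best response Center.
Shop 2 against Right: payoffs 0.4, 1.3, 5.4 → best response Right.
Mutual best responses: (Left, Right); (Center, Center).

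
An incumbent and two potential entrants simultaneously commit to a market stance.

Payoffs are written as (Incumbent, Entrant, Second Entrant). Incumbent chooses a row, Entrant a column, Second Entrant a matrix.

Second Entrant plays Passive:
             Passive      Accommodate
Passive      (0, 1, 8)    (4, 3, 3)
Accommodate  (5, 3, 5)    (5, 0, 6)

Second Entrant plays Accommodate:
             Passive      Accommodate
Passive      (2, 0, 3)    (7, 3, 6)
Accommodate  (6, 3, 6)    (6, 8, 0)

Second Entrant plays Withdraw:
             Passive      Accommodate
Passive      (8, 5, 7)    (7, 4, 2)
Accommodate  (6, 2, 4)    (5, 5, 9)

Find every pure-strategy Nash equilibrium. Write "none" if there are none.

The unique pure-strategy Nash equilibrium is (Passive, Accommodate, Accommodate).

Incumbent against (Passive, Passive): payoffs 0, 5 → best response Accommodate.
Incumbent against (Passive, Accommodate): payoffs 2, 6 → best response Accommodate.
Incumbent against (Passive, Withdraw): payoffs 8, 6 → best response Passive.
Incumbent against (Accommodate, Passive): payoffs 4, 5 → best response Accommodate.
Incumbent against (Accommodate, Accommodate): payoffs 7, 6 → best response Passive.
Incumbent against (Accommodate, Withdraw): payoffs 7, 5 → best response Passive.
Entrant against (Passive, Passive): payoffs 1, 3 → best response Accommodate.
Entrant against (Passive, Accommodate): payoffs 0, 3 → best response Accommodate.
Entrant against (Passive, Withdraw): payoffs 5, 4 → best response Passive.
Entrant against (Accommodate, Passive): payoffs 3, 0 → best response Passive.
Entrant against (Accommodate, Accommodate): payoffs 3, 8 → best response Accommodate.
Entrant against (Accommodate, Withdraw): payoffs 2, 5 → best response Accommodate.
Second Entrant against (Passive, Passive): payoffs 8, 3, 7 → best response Passive.
Second Entrant against (Passive, Accommodate): payoffs 3, 6, 2 → best response Accommodate.
Second Entrant against (Accommodate, Passive): payoffs 5, 6, 4 → best response Accommodate.
Second Entrant against (Accommodate, Accommodate): payoffs 6, 0, 9 → best response Withdraw.
Mutual best responses: (Passive, Accommodate, Accommodate).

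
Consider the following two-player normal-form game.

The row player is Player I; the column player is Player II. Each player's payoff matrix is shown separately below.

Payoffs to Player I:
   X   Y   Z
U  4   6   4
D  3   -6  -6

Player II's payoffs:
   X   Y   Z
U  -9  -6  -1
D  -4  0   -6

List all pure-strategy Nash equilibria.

For each player, find the best response to each opponent profile; mutual best responses are the pure NE.
Player I against X: payoffs 4, 3 → best response U.
Player I against Y: payoffs 6, -6 → best response U.
Player I against Z: payoffs 4, -6 → best response U.
Player II against U: payoffs -9, -6, -1 → best response Z.
Player II against D: payoffs -4, 0, -6 → best response Y.
Mutual best responses: (U, Z).

The unique pure-strategy Nash equilibrium is (U, Z).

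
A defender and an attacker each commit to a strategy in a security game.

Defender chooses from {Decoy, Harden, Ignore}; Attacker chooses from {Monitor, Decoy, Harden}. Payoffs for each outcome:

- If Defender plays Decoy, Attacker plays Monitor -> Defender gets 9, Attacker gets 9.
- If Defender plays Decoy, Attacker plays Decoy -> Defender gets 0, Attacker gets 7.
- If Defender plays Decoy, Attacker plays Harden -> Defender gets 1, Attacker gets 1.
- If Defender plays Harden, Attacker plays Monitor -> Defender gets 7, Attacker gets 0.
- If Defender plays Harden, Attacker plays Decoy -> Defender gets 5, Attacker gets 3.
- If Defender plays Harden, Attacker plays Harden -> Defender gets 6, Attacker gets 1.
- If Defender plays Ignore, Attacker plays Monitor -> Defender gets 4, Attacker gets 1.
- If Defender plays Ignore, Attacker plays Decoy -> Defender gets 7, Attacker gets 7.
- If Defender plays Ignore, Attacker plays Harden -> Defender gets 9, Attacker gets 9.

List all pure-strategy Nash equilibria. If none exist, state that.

Defender against Monitor: payoffs 9, 7, 4 → best response Decoy.
Defender against Decoy: payoffs 0, 5, 7 → best response Ignore.
Defender against Harden: payoffs 1, 6, 9 → best response Ignore.
Attacker against Decoy: payoffs 9, 7, 1 → best response Monitor.
Attacker against Harden: payoffs 0, 3, 1 → best response Decoy.
Attacker against Ignore: payoffs 1, 7, 9 → best response Harden.
Mutual best responses: (Decoy, Monitor); (Ignore, Harden).

(Decoy, Monitor), (Ignore, Harden)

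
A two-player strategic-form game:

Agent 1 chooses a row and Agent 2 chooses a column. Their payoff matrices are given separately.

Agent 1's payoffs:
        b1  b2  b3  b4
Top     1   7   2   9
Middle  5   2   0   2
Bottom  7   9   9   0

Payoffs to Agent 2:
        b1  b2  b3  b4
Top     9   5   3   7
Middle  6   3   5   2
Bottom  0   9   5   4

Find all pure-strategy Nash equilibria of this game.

Agent 1 against b1: payoffs 1, 5, 7 → best response Bottom.
Agent 1 against b2: payoffs 7, 2, 9 → best response Bottom.
Agent 1 against b3: payoffs 2, 0, 9 → best response Bottom.
Agent 1 against b4: payoffs 9, 2, 0 → best response Top.
Agent 2 against Top: payoffs 9, 5, 3, 7 → best response b1.
Agent 2 against Middle: payoffs 6, 3, 5, 2 → best response b1.
Agent 2 against Bottom: payoffs 0, 9, 5, 4 → best response b2.
Mutual best responses: (Bottom, b2).

(Bottom, b2)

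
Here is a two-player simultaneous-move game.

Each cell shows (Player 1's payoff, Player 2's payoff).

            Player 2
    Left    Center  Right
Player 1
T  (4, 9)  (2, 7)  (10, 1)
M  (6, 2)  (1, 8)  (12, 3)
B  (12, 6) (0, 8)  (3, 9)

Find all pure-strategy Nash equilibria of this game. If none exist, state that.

Player 1 against Left: payoffs 4, 6, 12 → best response B.
Player 1 against Center: payoffs 2, 1, 0 → best response T.
Player 1 against Right: payoffs 10, 12, 3 → best response M.
Player 2 against T: payoffs 9, 7, 1 → best response Left.
Player 2 against M: payoffs 2, 8, 3 → best response Center.
Player 2 against B: payoffs 6, 8, 9 → best response Right.
No profile is a mutual best response for all players.

This game has no pure Nash equilibrium.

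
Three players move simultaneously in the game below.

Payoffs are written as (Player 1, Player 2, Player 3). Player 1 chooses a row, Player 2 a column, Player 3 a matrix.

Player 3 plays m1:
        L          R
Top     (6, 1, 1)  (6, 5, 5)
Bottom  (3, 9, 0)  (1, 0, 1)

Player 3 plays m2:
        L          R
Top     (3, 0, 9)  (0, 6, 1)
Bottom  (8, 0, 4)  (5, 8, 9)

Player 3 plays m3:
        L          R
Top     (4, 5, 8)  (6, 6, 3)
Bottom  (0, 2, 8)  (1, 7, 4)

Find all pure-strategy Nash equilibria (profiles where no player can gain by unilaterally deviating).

The pure Nash equilibria are (Top, R, m1), (Bottom, R, m2).

For each player, find the best response to each opponent profile; mutual best responses are the pure NE.
Player 1 against (L, m1): payoffs 6, 3 → best response Top.
Player 1 against (L, m2): payoffs 3, 8 → best response Bottom.
Player 1 against (L, m3): payoffs 4, 0 → best response Top.
Player 1 against (R, m1): payoffs 6, 1 → best response Top.
Player 1 against (R, m2): payoffs 0, 5 → best response Bottom.
Player 1 against (R, m3): payoffs 6, 1 → best response Top.
Player 2 against (Top, m1): payoffs 1, 5 → best response R.
Player 2 against (Top, m2): payoffs 0, 6 → best response R.
Player 2 against (Top, m3): payoffs 5, 6 → best response R.
Player 2 against (Bottom, m1): payoffs 9, 0 → best response L.
Player 2 against (Bottom, m2): payoffs 0, 8 → best response R.
Player 2 against (Bottom, m3): payoffs 2, 7 → best response R.
Player 3 against (Top, L): payoffs 1, 9, 8 → best response m2.
Player 3 against (Top, R): payoffs 5, 1, 3 → best response m1.
Player 3 against (Bottom, L): payoffs 0, 4, 8 → best response m3.
Player 3 against (Bottom, R): payoffs 1, 9, 4 → best response m2.
Mutual best responses: (Top, R, m1); (Bottom, R, m2).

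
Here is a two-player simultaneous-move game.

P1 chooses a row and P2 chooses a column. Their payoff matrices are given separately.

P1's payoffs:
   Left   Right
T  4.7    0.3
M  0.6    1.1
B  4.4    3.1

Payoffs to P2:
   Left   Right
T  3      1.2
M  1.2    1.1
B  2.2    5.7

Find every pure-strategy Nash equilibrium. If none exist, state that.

Mark each player's best response to every combination of opponents' strategies; a profile where every player is best-responding is a pure Nash equilibrium.
P1 against Left: payoffs 4.7, 0.6, 4.4 → best response T.
P1 against Right: payoffs 0.3, 1.1, 3.1 → best response B.
P2 against T: payoffs 3, 1.2 → best response Left.
P2 against M: payoffs 1.2, 1.1 → best response Left.
P2 against B: payoffs 2.2, 5.7 → best response Right.
Mutual best responses: (T, Left); (B, Right).

(T, Left), (B, Right)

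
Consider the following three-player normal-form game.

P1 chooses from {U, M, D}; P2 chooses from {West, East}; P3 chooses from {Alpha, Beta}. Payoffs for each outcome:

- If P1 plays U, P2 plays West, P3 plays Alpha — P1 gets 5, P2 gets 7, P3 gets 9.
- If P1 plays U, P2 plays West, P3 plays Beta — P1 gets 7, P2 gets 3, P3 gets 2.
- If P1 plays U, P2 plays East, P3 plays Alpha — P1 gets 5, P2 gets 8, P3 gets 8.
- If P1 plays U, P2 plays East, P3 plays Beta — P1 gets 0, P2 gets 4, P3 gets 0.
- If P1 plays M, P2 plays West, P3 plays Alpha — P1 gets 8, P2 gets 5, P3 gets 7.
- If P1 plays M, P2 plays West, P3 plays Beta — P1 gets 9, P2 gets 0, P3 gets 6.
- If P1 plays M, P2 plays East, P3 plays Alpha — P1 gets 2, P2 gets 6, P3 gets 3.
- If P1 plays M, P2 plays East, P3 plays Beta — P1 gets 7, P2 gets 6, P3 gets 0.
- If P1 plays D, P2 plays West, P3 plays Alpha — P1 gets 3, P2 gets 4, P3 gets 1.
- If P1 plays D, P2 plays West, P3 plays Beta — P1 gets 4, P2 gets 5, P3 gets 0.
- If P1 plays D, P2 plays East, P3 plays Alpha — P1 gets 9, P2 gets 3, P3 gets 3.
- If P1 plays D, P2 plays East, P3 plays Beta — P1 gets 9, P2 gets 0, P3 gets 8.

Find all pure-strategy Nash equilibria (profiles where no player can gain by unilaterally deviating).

There is no pure-strategy Nash equilibrium.

(U, West, Alpha): P1 can switch to M (5 → 8). Not NE.
(U, West, Beta): P1 can switch to M (7 → 9). Not NE.
(U, East, Alpha): P1 can switch to D (5 → 9). Not NE.
(U, East, Beta): P1 can switch to M (0 → 7). Not NE.
(M, West, Alpha): P2 can switch to East (5 → 6). Not NE.
(M, West, Beta): P2 can switch to East (0 → 6). Not NE.
(M, East, Alpha): P1 can switch to U (2 → 5). Not NE.
(M, East, Beta): P1 can switch to D (7 → 9). Not NE.
(D, West, Alpha): P1 can switch to U (3 → 5). Not NE.
(D, West, Beta): P1 can switch to U (4 → 7). Not NE.
(The remaining 2 profiles each have a profitable deviation by the same check.)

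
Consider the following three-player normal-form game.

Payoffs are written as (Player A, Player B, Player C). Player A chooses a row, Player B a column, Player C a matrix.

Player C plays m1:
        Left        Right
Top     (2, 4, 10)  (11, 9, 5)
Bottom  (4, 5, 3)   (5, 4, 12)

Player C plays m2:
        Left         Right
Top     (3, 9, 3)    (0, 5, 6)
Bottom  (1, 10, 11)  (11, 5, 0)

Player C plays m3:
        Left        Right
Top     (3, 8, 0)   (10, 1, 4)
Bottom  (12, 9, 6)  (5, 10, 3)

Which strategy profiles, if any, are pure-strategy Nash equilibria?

There is no pure-strategy Nash equilibrium.

For each player, find the best response to each opponent profile; mutual best responses are the pure NE.
Player A against (Left, m1): payoffs 2, 4 → best response Bottom.
Player A against (Left, m2): payoffs 3, 1 → best response Top.
Player A against (Left, m3): payoffs 3, 12 → best response Bottom.
Player A against (Right, m1): payoffs 11, 5 → best response Top.
Player A against (Right, m2): payoffs 0, 11 → best response Bottom.
Player A against (Right, m3): payoffs 10, 5 → best response Top.
Player B against (Top, m1): payoffs 4, 9 → best response Right.
Player B against (Top, m2): payoffs 9, 5 → best response Left.
Player B against (Top, m3): payoffs 8, 1 → best response Left.
Player B against (Bottom, m1): payoffs 5, 4 → best response Left.
Player B against (Bottom, m2): payoffs 10, 5 → best response Left.
Player B against (Bottom, m3): payoffs 9, 10 → best response Right.
Player C against (Top, Left): payoffs 10, 3, 0 → best response m1.
Player C against (Top, Right): payoffs 5, 6, 4 → best response m2.
Player C against (Bottom, Left): payoffs 3, 11, 6 → best response m2.
Player C against (Bottom, Right): payoffs 12, 0, 3 → best response m1.
No profile is a mutual best response for all players.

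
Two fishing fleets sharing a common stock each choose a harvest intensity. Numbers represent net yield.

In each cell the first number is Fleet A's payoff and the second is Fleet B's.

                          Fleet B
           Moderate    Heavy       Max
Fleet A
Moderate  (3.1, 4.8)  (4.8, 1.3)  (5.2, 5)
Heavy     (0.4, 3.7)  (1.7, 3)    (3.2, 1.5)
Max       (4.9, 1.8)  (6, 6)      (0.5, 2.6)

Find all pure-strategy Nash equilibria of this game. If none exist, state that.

The pure Nash equilibria are (Moderate, Max) and (Max, Heavy).

For each strategy profile, look for a profitable unilateral deviation.
(Moderate, Moderate): Fleet A can switch to Max (3.1 → 4.9). Not NE.
(Moderate, Heavy): Fleet A can switch to Max (4.8 → 6). Not NE.
(Moderate, Max): Fleet A gets 5.2, best alternative 3.2; Fleet B gets 5, best alternative 4.8. No profitable deviation — NE.
(Heavy, Moderate): Fleet A can switch to Moderate (0.4 → 3.1). Not NE.
(Heavy, Heavy): Fleet A can switch to Moderate (1.7 → 4.8). Not NE.
(Heavy, Max): Fleet A can switch to Moderate (3.2 → 5.2). Not NE.
(Max, Moderate): Fleet B can switch to Heavy (1.8 → 6). Not NE.
(Max, Heavy): Fleet A gets 6, best alternative 4.8; Fleet B gets 6, best alternative 2.6. No profitable deviation — NE.
(Max, Max): Fleet A can switch to Moderate (0.5 → 5.2). Not NE.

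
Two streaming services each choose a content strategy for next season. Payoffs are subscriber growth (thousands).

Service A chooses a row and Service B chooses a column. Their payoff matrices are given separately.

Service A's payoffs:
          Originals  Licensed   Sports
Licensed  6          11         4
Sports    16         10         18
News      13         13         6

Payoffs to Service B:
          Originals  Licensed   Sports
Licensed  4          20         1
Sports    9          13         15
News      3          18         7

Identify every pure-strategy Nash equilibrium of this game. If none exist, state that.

The pure Nash equilibria are (Sports, Sports), (News, Licensed).

(Licensed, Originals): Service A can switch to Sports (6 → 16). Not NE.
(Licensed, Licensed): Service A can switch to News (11 → 13). Not NE.
(Licensed, Sports): Service A can switch to Sports (4 → 18). Not NE.
(Sports, Originals): Service B can switch to Licensed (9 → 13). Not NE.
(Sports, Licensed): Service A can switch to Licensed (10 → 11). Not NE.
(Sports, Sports): Service A gets 18, best alternative 6; Service B gets 15, best alternative 13. No profitable deviation — NE.
(News, Originals): Service A can switch to Sports (13 → 16). Not NE.
(News, Licensed): Service A gets 13, best alternative 11; Service B gets 18, best alternative 7. No profitable deviation — NE.
(The remaining 1 profile has a profitable deviation by the same check.)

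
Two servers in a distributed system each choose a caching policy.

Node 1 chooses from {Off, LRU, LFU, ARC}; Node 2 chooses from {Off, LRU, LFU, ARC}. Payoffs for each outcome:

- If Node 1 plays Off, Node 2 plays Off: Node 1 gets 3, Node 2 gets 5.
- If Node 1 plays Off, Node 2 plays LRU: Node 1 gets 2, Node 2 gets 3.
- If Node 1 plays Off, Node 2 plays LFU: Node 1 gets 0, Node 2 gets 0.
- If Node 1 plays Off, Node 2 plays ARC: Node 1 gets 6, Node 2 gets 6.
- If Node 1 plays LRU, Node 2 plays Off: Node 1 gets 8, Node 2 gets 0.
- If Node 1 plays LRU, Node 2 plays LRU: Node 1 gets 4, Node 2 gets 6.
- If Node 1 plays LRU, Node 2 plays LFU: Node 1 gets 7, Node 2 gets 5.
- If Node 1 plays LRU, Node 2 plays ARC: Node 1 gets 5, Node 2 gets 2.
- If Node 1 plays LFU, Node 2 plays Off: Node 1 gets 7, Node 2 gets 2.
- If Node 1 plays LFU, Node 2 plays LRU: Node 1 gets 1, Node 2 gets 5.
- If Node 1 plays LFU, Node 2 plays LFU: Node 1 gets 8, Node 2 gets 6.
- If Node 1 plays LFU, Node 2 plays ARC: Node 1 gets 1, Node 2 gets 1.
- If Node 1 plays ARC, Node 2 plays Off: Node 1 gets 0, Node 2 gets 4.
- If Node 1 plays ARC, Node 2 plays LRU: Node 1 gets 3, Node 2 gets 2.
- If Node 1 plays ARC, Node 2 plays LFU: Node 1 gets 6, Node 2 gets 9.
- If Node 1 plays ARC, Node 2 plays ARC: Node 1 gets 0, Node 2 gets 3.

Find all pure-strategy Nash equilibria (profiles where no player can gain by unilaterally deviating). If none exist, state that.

Pure-strategy Nash equilibria: (Off, ARC) and (LRU, LRU) and (LFU, LFU)

Mark each player's best response to every combination of opponents' strategies; a profile where every player is best-responding is a pure Nash equilibrium.
Node 1 against Off: payoffs 3, 8, 7, 0 → best response LRU.
Node 1 against LRU: payoffs 2, 4, 1, 3 → best response LRU.
Node 1 against LFU: payoffs 0, 7, 8, 6 → best response LFU.
Node 1 against ARC: payoffs 6, 5, 1, 0 → best response Off.
Node 2 against Off: payoffs 5, 3, 0, 6 → best response ARC.
Node 2 against LRU: payoffs 0, 6, 5, 2 → best response LRU.
Node 2 against LFU: payoffs 2, 5, 6, 1 → best response LFU.
Node 2 against ARC: payoffs 4, 2, 9, 3 → best response LFU.
Mutual best responses: (Off, ARC); (LRU, LRU); (LFU, LFU).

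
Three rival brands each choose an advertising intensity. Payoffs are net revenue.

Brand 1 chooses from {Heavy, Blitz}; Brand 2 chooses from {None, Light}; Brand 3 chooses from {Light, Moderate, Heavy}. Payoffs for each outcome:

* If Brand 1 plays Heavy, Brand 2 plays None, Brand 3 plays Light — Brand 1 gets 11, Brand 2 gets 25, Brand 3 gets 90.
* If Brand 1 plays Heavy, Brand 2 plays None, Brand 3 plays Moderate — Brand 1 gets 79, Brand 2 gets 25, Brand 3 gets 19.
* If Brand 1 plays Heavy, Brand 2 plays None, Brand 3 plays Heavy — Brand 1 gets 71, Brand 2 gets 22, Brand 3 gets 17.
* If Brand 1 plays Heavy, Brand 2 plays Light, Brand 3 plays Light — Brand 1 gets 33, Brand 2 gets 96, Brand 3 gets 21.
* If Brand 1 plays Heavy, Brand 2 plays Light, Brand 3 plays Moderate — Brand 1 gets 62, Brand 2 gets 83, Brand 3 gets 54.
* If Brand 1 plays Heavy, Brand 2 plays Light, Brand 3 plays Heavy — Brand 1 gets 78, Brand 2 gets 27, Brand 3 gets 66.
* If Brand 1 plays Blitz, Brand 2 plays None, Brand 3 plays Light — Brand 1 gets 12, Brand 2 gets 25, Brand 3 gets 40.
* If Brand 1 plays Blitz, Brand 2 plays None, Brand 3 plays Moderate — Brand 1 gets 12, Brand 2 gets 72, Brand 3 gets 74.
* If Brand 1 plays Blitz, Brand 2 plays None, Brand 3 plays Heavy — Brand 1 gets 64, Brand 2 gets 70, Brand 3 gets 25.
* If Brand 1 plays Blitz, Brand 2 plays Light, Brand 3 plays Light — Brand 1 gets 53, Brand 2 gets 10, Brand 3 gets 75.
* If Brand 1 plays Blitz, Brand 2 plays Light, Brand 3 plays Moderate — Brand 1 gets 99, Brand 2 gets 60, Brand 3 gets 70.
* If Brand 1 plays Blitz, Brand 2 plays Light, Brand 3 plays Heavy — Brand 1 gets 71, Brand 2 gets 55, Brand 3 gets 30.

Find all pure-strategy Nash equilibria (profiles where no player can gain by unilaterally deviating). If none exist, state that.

Pure NE: (Heavy, Light, Heavy)

For each player, find the best response to each opponent profile; mutual best responses are the pure NE.
Brand 1 against (None, Light): payoffs 11, 12 → best response Blitz.
Brand 1 against (None, Moderate): payoffs 79, 12 → best response Heavy.
Brand 1 against (None, Heavy): payoffs 71, 64 → best response Heavy.
Brand 1 against (Light, Light): payoffs 33, 53 → best response Blitz.
Brand 1 against (Light, Moderate): payoffs 62, 99 → best response Blitz.
Brand 1 against (Light, Heavy): payoffs 78, 71 → best response Heavy.
Brand 2 against (Heavy, Light): payoffs 25, 96 → best response Light.
Brand 2 against (Heavy, Moderate): payoffs 25, 83 → best response Light.
Brand 2 against (Heavy, Heavy): payoffs 22, 27 → best response Light.
Brand 2 against (Blitz, Light): payoffs 25, 10 → best response None.
Brand 2 against (Blitz, Moderate): payoffs 72, 60 → best response None.
Brand 2 against (Blitz, Heavy): payoffs 70, 55 → best response None.
Brand 3 against (Heavy, None): payoffs 90, 19, 17 → best response Light.
Brand 3 against (Heavy, Light): payoffs 21, 54, 66 → best response Heavy.
Brand 3 against (Blitz, None): payoffs 40, 74, 25 → best response Moderate.
Brand 3 against (Blitz, Light): payoffs 75, 70, 30 → best response Light.
Mutual best responses: (Heavy, Light, Heavy).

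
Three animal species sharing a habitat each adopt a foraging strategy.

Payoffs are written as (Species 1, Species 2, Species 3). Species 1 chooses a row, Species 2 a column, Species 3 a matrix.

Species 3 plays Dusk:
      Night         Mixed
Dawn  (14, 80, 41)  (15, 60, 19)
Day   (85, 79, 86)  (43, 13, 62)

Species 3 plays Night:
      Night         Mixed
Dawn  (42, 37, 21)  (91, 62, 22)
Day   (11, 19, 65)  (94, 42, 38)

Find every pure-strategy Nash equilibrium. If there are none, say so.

Pure NE: (Day, Night, Dusk)

For each strategy profile, look for a profitable unilateral deviation.
(Dawn, Night, Dusk): Species 1 can switch to Day (14 → 85). Not NE.
(Dawn, Night, Night): Species 2 can switch to Mixed (37 → 62). Not NE.
(Dawn, Mixed, Dusk): Species 1 can switch to Day (15 → 43). Not NE.
(Dawn, Mixed, Night): Species 1 can switch to Day (91 → 94). Not NE.
(Day, Night, Dusk): Species 1 gets 85, best alternative 14; Species 2 gets 79, best alternative 13; Species 3 gets 86, best alternative 65. No profitable deviation — NE.
(Day, Night, Night): Species 1 can switch to Dawn (11 → 42). Not NE.
(Day, Mixed, Dusk): Species 2 can switch to Night (13 → 79). Not NE.
(Day, Mixed, Night): Species 3 can switch to Dusk (38 → 62). Not NE.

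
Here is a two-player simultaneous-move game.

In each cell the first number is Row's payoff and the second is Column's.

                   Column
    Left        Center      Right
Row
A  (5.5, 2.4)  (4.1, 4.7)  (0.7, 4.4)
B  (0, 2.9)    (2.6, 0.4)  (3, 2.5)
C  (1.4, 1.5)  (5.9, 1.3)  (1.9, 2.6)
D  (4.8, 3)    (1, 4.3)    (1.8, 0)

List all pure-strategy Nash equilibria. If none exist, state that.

Row against Left: payoffs 5.5, 0, 1.4, 4.8 → best response A.
Row against Center: payoffs 4.1, 2.6, 5.9, 1 → best response C.
Row against Right: payoffs 0.7, 3, 1.9, 1.8 → best response B.
Column against A: payoffs 2.4, 4.7, 4.4 → best response Center.
Column against B: payoffs 2.9, 0.4, 2.5 → best response Left.
Column against C: payoffs 1.5, 1.3, 2.6 → best response Right.
Column against D: payoffs 3, 4.3, 0 → best response Center.
No profile is a mutual best response for all players.

There is no pure-strategy Nash equilibrium.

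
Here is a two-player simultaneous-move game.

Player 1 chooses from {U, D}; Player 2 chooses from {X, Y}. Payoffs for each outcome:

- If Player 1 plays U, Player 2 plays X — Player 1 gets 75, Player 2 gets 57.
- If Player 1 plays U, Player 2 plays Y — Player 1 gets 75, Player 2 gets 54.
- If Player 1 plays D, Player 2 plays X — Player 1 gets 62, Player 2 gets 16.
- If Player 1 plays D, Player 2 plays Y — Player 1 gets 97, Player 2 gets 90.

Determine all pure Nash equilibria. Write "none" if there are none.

Player 1 against X: payoffs 75, 62 → best response U.
Player 1 against Y: payoffs 75, 97 → best response D.
Player 2 against U: payoffs 57, 54 → best response X.
Player 2 against D: payoffs 16, 90 → best response Y.
Mutual best responses: (U, X); (D, Y).

Pure-strategy Nash equilibria: (U, X); (D, Y)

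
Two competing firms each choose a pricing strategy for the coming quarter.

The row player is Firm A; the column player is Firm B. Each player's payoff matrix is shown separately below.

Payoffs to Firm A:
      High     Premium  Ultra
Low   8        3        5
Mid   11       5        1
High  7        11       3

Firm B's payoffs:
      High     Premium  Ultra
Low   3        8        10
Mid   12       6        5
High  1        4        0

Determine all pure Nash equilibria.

Pure-strategy Nash equilibria: (Low, Ultra) and (Mid, High) and (High, Premium)

(Low, High): Firm A can switch to Mid (8 → 11). Not NE.
(Low, Premium): Firm A can switch to Mid (3 → 5). Not NE.
(Low, Ultra): Firm A gets 5, best alternative 3; Firm B gets 10, best alternative 8. No profitable deviation — NE.
(Mid, High): Firm A gets 11, best alternative 8; Firm B gets 12, best alternative 6. No profitable deviation — NE.
(Mid, Premium): Firm A can switch to High (5 → 11). Not NE.
(Mid, Ultra): Firm A can switch to Low (1 → 5). Not NE.
(High, High): Firm A can switch to Low (7 → 8). Not NE.
(High, Premium): Firm A gets 11, best alternative 5; Firm B gets 4, best alternative 1. No profitable deviation — NE.
(High, Ultra): Firm A can switch to Low (3 → 5). Not NE.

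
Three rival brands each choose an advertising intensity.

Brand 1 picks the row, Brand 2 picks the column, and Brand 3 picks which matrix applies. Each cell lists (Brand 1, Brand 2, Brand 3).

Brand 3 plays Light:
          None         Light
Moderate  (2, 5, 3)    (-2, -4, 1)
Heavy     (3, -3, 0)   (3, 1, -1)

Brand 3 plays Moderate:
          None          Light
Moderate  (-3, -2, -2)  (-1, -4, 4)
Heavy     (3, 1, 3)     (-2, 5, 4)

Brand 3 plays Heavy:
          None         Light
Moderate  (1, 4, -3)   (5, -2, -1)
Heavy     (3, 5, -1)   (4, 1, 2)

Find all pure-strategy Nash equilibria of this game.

(Moderate, None, Light): Brand 1 can switch to Heavy (2 → 3). Not NE.
(Moderate, None, Moderate): Brand 1 can switch to Heavy (-3 → 3). Not NE.
(Moderate, None, Heavy): Brand 1 can switch to Heavy (1 → 3). Not NE.
(Moderate, Light, Light): Brand 1 can switch to Heavy (-2 → 3). Not NE.
(Moderate, Light, Moderate): Brand 2 can switch to None (-4 → -2). Not NE.
(Moderate, Light, Heavy): Brand 2 can switch to None (-2 → 4). Not NE.
(Heavy, None, Light): Brand 2 can switch to Light (-3 → 1). Not NE.
(Heavy, None, Moderate): Brand 2 can switch to Light (1 → 5). Not NE.
(Heavy, None, Heavy): Brand 3 can switch to Light (-1 → 0). Not NE.
(Heavy, Light, Light): Brand 3 can switch to Moderate (-1 → 4). Not NE.
(The remaining 2 profiles each have a profitable deviation by the same check.)

none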